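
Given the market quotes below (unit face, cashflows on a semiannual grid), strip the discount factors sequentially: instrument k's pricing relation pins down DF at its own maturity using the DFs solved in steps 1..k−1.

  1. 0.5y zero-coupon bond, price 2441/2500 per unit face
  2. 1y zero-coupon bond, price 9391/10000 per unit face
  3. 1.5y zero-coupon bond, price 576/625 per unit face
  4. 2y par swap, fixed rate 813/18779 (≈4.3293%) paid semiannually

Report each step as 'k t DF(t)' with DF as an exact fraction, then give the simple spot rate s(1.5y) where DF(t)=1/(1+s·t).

1 1/2 2441/2500
2 1 9391/10000
3 3/2 576/625
4 2 9187/10000
s(1.5y) = (1/(576/625) − 1)/(3/2) = 49/864 ≈ 5.6713%

step 1 [0.5y] zero: DF = P = 2441/2500 ≈ 0.976400
step 2 [1y] zero: DF = P = 9391/10000 ≈ 0.939100
step 3 [1.5y] zero: DF = P = 576/625 ≈ 0.921600
step 4 [2y] swap r/2=813/37558: DF=(1 − 813/37558·(0.976400+0.939100+0.921600))/(1+813/37558) = 9187/10000 ≈ 0.918700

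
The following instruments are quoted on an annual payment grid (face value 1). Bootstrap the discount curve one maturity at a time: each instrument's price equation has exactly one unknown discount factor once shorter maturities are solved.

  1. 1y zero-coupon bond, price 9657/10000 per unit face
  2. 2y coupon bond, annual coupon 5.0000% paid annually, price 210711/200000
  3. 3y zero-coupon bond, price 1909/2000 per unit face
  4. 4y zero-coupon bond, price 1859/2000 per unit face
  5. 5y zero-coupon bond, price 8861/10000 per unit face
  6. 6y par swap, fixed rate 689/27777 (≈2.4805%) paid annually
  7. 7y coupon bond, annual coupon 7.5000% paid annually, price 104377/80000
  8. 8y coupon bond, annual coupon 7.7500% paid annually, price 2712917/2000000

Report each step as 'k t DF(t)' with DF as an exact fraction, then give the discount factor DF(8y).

1 1 9657/10000
2 2 4787/5000
3 3 1909/2000
4 4 1859/2000
5 5 8861/10000
6 6 4311/5000
7 7 8261/10000
8 8 7999/10000
DF(8y) = 7999/10000 ≈ 0.799900

step 1 [1y] zero: DF = P = 9657/10000 ≈ 0.965700
step 2 [2y] bond c/1=1/20: DF=(210711/200000 − 1/20·(0.965700))/(1+1/20) = 4787/5000 ≈ 0.957400
step 3 [3y] zero: DF = P = 1909/2000 ≈ 0.954500
step 4 [4y] zero: DF = P = 1859/2000 ≈ 0.929500
step 5 [5y] zero: DF = P = 8861/10000 ≈ 0.886100
step 6 [6y] swap r/1=689/27777: DF=(1 − 689/27777·(0.965700+0.957400+0.954500+0.929500+0.886100))/(1+689/27777) = 4311/5000 ≈ 0.862200
step 7 [7y] bond c/1=3/40: DF=(104377/80000 − 3/40·(0.965700+0.957400+0.954500+0.929500+0.886100+0.862200))/(1+3/40) = 8261/10000 ≈ 0.826100
step 8 [8y] bond c/1=31/400: DF=(2712917/2000000 − 31/400·(0.965700+0.957400+0.954500+0.929500+0.886100+0.862200+0.826100))/(1+31/400) = 7999/10000 ≈ 0.799900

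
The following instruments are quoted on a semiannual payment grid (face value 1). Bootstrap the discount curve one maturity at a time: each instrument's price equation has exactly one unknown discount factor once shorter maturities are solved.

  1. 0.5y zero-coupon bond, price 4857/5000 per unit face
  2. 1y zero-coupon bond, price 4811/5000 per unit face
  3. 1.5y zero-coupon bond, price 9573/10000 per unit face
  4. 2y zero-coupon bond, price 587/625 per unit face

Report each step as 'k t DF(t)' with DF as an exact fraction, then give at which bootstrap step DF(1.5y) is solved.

1 1/2 4857/5000
2 1 4811/5000
3 3/2 9573/10000
4 2 587/625
DF(1.5y) is solved at step 3

step 1 [0.5y] zero: DF = P = 4857/5000 ≈ 0.971400
step 2 [1y] zero: DF = P = 4811/5000 ≈ 0.962200
step 3 [1.5y] zero: DF = P = 9573/10000 ≈ 0.957300
step 4 [2y] zero: DF = P = 587/625 ≈ 0.939200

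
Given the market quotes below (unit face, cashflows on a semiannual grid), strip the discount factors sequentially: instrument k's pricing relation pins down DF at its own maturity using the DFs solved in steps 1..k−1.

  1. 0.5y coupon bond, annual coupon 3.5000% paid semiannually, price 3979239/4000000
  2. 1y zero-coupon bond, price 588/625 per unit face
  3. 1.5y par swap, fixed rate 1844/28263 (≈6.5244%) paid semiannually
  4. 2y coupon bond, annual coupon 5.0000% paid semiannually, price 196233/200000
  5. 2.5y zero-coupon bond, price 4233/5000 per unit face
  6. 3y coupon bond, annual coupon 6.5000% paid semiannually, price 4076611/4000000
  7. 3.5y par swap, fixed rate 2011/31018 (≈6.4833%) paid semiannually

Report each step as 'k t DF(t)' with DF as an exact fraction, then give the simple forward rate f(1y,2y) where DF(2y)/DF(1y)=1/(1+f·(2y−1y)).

1 1/2 9777/10000
2 1 588/625
3 3/2 4539/5000
4 2 8883/10000
5 5/2 4233/5000
6 3 1687/2000
7 7/2 7989/10000
f(1y,2y) = ((588/625)/(8883/10000) − 1)/(1) = 25/423 ≈ 5.9102%

step 1 [0.5y] bond c/2=7/400: DF=(3979239/4000000 − 7/400·(0))/(1+7/400) = 9777/10000 ≈ 0.977700
step 2 [1y] zero: DF = P = 588/625 ≈ 0.940800
step 3 [1.5y] swap r/2=922/28263: DF=(1 − 922/28263·(0.977700+0.940800))/(1+922/28263) = 4539/5000 ≈ 0.907800
step 4 [2y] bond c/2=1/40: DF=(196233/200000 − 1/40·(0.977700+0.940800+0.907800))/(1+1/40) = 8883/10000 ≈ 0.888300
step 5 [2.5y] zero: DF = P = 4233/5000 ≈ 0.846600
step 6 [3y] bond c/2=13/400: DF=(4076611/4000000 − 13/400·(0.977700+0.940800+0.907800+0.888300+0.846600))/(1+13/400) = 1687/2000 ≈ 0.843500
step 7 [3.5y] swap r/2=2011/62036: DF=(1 − 2011/62036·(0.977700+0.940800+0.907800+0.888300+0.846600+0.843500))/(1+2011/62036) = 7989/10000 ≈ 0.798900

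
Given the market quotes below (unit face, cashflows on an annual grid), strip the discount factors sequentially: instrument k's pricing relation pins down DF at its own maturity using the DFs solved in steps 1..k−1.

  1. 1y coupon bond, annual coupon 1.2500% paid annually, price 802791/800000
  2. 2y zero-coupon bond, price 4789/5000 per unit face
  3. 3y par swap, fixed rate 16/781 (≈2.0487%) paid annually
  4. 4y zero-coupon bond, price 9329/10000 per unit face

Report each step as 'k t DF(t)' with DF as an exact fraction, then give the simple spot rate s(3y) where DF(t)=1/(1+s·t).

step 1 [1y] bond c/1=1/80: DF=(802791/800000 − 1/80·(0))/(1+1/80) = 9911/10000 ≈ 0.991100
step 2 [2y] zero: DF = P = 4789/5000 ≈ 0.957800
step 3 [3y] swap r/1=16/781: DF=(1 − 16/781·(0.991100+0.957800))/(1+16/781) = 588/625 ≈ 0.940800
step 4 [4y] zero: DF = P = 9329/10000 ≈ 0.932900

1 1 9911/10000
2 2 4789/5000
3 3 588/625
4 4 9329/10000
s(3y) = (1/(588/625) − 1)/(3) = 37/1764 ≈ 2.0975%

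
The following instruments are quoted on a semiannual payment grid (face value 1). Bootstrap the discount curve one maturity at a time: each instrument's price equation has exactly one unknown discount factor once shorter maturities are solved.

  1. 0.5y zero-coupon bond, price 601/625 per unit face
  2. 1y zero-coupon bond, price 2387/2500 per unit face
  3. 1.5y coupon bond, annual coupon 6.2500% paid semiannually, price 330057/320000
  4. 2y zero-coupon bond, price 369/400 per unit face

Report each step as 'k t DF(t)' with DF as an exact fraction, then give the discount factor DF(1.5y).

1 1/2 601/625
2 1 2387/2500
3 3/2 9421/10000
4 2 369/400
DF(1.5y) = 9421/10000 ≈ 0.942100

step 1 [0.5y] zero: DF = P = 601/625 ≈ 0.961600
step 2 [1y] zero: DF = P = 2387/2500 ≈ 0.954800
step 3 [1.5y] bond c/2=1/32: DF=(330057/320000 − 1/32·(0.961600+0.954800))/(1+1/32) = 9421/10000 ≈ 0.942100
step 4 [2y] zero: DF = P = 369/400 ≈ 0.922500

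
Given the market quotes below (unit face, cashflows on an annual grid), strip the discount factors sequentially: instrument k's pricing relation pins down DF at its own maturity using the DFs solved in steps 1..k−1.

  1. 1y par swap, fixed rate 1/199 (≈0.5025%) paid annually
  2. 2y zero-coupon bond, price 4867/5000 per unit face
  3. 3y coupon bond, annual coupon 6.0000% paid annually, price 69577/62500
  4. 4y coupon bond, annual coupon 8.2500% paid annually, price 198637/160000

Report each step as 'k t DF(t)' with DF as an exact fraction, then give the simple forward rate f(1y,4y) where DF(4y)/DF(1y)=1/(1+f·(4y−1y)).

1 1 199/200
2 2 4867/5000
3 3 2347/2500
4 4 9253/10000
f(1y,4y) = ((199/200)/(9253/10000) − 1)/(3) = 697/27759 ≈ 2.5109%

step 1 [1y] swap r/1=1/199: DF=(1 − 1/199·(0))/(1+1/199) = 199/200 ≈ 0.995000
step 2 [2y] zero: DF = P = 4867/5000 ≈ 0.973400
step 3 [3y] bond c/1=3/50: DF=(69577/62500 − 3/50·(0.995000+0.973400))/(1+3/50) = 2347/2500 ≈ 0.938800
step 4 [4y] bond c/1=33/400: DF=(198637/160000 − 33/400·(0.995000+0.973400+0.938800))/(1+33/400) = 9253/10000 ≈ 0.925300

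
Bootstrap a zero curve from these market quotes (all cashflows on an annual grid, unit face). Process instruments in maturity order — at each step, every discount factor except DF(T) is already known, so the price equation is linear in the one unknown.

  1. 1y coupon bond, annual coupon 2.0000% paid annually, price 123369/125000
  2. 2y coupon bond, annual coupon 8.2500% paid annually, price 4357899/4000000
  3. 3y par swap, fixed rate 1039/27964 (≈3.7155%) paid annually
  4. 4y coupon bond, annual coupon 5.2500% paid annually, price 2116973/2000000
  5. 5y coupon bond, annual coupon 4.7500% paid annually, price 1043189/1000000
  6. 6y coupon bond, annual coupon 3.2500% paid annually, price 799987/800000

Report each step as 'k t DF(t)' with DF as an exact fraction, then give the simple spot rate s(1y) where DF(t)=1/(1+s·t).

step 1 [1y] bond c/1=1/50: DF=(123369/125000 − 1/50·(0))/(1+1/50) = 2419/2500 ≈ 0.967600
step 2 [2y] bond c/1=33/400: DF=(4357899/4000000 − 33/400·(0.967600))/(1+33/400) = 9327/10000 ≈ 0.932700
step 3 [3y] swap r/1=1039/27964: DF=(1 − 1039/27964·(0.967600+0.932700))/(1+1039/27964) = 8961/10000 ≈ 0.896100
step 4 [4y] bond c/1=21/400: DF=(2116973/2000000 − 21/400·(0.967600+0.932700+0.896100))/(1+21/400) = 4331/5000 ≈ 0.866200
step 5 [5y] bond c/1=19/400: DF=(1043189/1000000 − 19/400·(0.967600+0.932700+0.896100+0.866200))/(1+19/400) = 4149/5000 ≈ 0.829800
step 6 [6y] bond c/1=13/400: DF=(799987/800000 − 13/400·(0.967600+0.932700+0.896100+0.866200+0.829800))/(1+13/400) = 8271/10000 ≈ 0.827100

1 1 2419/2500
2 2 9327/10000
3 3 8961/10000
4 4 4331/5000
5 5 4149/5000
6 6 8271/10000
s(1y) = (1/(2419/2500) − 1)/(1) = 81/2419 ≈ 3.3485%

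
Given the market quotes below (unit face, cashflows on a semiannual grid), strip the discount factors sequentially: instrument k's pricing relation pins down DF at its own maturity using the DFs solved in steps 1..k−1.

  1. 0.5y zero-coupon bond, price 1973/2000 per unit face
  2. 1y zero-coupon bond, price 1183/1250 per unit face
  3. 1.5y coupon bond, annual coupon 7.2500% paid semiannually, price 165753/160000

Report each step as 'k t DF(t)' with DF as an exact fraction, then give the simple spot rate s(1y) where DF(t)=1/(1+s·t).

step 1 [0.5y] zero: DF = P = 1973/2000 ≈ 0.986500
step 2 [1y] zero: DF = P = 1183/1250 ≈ 0.946400
step 3 [1.5y] bond c/2=29/800: DF=(165753/160000 − 29/800·(0.986500+0.946400))/(1+29/800) = 9321/10000 ≈ 0.932100

1 1/2 1973/2000
2 1 1183/1250
3 3/2 9321/10000
s(1y) = (1/(1183/1250) − 1)/(1) = 67/1183 ≈ 5.6636%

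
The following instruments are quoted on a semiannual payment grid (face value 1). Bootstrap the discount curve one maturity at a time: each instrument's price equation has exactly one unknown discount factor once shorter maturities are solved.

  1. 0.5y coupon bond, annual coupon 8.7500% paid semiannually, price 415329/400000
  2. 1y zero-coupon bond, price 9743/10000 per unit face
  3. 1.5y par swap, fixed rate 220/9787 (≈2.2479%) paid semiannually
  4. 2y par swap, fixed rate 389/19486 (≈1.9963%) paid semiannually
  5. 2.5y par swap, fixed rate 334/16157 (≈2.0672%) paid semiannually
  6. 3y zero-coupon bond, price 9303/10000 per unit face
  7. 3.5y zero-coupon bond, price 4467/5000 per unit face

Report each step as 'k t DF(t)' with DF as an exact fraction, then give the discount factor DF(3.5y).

step 1 [0.5y] bond c/2=7/160: DF=(415329/400000 − 7/160·(0))/(1+7/160) = 2487/2500 ≈ 0.994800
step 2 [1y] zero: DF = P = 9743/10000 ≈ 0.974300
step 3 [1.5y] swap r/2=110/9787: DF=(1 − 110/9787·(0.994800+0.974300))/(1+110/9787) = 967/1000 ≈ 0.967000
step 4 [2y] swap r/2=389/38972: DF=(1 − 389/38972·(0.994800+0.974300+0.967000))/(1+389/38972) = 9611/10000 ≈ 0.961100
step 5 [2.5y] swap r/2=167/16157: DF=(1 − 167/16157·(0.994800+0.974300+0.967000+0.961100))/(1+167/16157) = 9499/10000 ≈ 0.949900
step 6 [3y] zero: DF = P = 9303/10000 ≈ 0.930300
step 7 [3.5y] zero: DF = P = 4467/5000 ≈ 0.893400

1 1/2 2487/2500
2 1 9743/10000
3 3/2 967/1000
4 2 9611/10000
5 5/2 9499/10000
6 3 9303/10000
7 7/2 4467/5000
DF(3.5y) = 4467/5000 ≈ 0.893400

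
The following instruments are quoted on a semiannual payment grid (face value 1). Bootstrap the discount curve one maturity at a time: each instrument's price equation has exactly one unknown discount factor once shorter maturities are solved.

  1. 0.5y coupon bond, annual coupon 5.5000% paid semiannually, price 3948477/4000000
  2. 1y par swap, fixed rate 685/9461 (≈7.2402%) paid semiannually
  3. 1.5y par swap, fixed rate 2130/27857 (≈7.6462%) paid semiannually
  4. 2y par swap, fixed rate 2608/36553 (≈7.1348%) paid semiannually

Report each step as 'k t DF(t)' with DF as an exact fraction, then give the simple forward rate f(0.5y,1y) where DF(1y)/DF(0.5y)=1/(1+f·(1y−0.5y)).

step 1 [0.5y] bond c/2=11/400: DF=(3948477/4000000 − 11/400·(0))/(1+11/400) = 9607/10000 ≈ 0.960700
step 2 [1y] swap r/2=685/18922: DF=(1 − 685/18922·(0.960700))/(1+685/18922) = 1863/2000 ≈ 0.931500
step 3 [1.5y] swap r/2=1065/27857: DF=(1 − 1065/27857·(0.960700+0.931500))/(1+1065/27857) = 1787/2000 ≈ 0.893500
step 4 [2y] swap r/2=1304/36553: DF=(1 − 1304/36553·(0.960700+0.931500+0.893500))/(1+1304/36553) = 1087/1250 ≈ 0.869600

1 1/2 9607/10000
2 1 1863/2000
3 3/2 1787/2000
4 2 1087/1250
f(0.5y,1y) = ((9607/10000)/(1863/2000) − 1)/(1/2) = 584/9315 ≈ 6.2695%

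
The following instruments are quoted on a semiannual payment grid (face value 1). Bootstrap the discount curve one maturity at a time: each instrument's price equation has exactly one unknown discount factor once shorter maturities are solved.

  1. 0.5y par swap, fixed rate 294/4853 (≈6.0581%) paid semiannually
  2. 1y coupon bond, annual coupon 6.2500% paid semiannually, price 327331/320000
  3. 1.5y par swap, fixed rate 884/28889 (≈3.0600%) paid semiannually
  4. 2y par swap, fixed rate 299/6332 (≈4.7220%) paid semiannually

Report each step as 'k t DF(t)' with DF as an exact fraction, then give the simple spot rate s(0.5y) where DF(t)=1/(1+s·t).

1 1/2 4853/5000
2 1 77/80
3 3/2 4779/5000
4 2 9103/10000
s(0.5y) = (1/(4853/5000) − 1)/(1/2) = 294/4853 ≈ 6.0581%

step 1 [0.5y] swap r/2=147/4853: DF=(1 − 147/4853·(0))/(1+147/4853) = 4853/5000 ≈ 0.970600
step 2 [1y] bond c/2=1/32: DF=(327331/320000 − 1/32·(0.970600))/(1+1/32) = 77/80 ≈ 0.962500
step 3 [1.5y] swap r/2=442/28889: DF=(1 − 442/28889·(0.970600+0.962500))/(1+442/28889) = 4779/5000 ≈ 0.955800
step 4 [2y] swap r/2=299/12664: DF=(1 − 299/12664·(0.970600+0.962500+0.955800))/(1+299/12664) = 9103/10000 ≈ 0.910300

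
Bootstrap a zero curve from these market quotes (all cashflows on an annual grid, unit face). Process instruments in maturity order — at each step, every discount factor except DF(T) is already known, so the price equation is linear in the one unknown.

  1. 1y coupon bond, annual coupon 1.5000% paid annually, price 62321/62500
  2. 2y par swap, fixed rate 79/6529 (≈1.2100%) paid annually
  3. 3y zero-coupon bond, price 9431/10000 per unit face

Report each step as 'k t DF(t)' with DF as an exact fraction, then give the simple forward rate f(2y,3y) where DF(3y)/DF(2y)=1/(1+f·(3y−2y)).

step 1 [1y] bond c/1=3/200: DF=(62321/62500 − 3/200·(0))/(1+3/200) = 614/625 ≈ 0.982400
step 2 [2y] swap r/1=79/6529: DF=(1 − 79/6529·(0.982400))/(1+79/6529) = 9763/10000 ≈ 0.976300
step 3 [3y] zero: DF = P = 9431/10000 ≈ 0.943100

1 1 614/625
2 2 9763/10000
3 3 9431/10000
f(2y,3y) = ((9763/10000)/(9431/10000) − 1)/(1) = 332/9431 ≈ 3.5203%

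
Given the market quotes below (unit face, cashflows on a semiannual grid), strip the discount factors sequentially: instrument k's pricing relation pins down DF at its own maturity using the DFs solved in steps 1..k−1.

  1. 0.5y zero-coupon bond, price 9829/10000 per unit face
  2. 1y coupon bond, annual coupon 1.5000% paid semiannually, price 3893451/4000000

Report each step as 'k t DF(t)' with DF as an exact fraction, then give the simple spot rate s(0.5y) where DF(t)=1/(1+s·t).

1 1/2 9829/10000
2 1 2397/2500
s(0.5y) = (1/(9829/10000) − 1)/(1/2) = 342/9829 ≈ 3.4795%

step 1 [0.5y] zero: DF = P = 9829/10000 ≈ 0.982900
step 2 [1y] bond c/2=3/400: DF=(3893451/4000000 − 3/400·(0.982900))/(1+3/400) = 2397/2500 ≈ 0.958800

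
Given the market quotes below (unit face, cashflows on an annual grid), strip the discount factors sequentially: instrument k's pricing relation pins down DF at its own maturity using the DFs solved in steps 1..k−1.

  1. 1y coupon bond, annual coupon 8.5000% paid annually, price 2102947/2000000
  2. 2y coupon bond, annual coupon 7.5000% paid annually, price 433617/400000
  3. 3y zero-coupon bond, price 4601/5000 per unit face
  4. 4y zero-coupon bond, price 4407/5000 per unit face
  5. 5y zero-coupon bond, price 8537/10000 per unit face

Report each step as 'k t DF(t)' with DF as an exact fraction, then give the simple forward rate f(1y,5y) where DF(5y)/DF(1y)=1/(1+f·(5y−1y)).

1 1 9691/10000
2 2 588/625
3 3 4601/5000
4 4 4407/5000
5 5 8537/10000
f(1y,5y) = ((9691/10000)/(8537/10000) − 1)/(4) = 577/17074 ≈ 3.3794%

step 1 [1y] bond c/1=17/200: DF=(2102947/2000000 − 17/200·(0))/(1+17/200) = 9691/10000 ≈ 0.969100
step 2 [2y] bond c/1=3/40: DF=(433617/400000 − 3/40·(0.969100))/(1+3/40) = 588/625 ≈ 0.940800
step 3 [3y] zero: DF = P = 4601/5000 ≈ 0.920200
step 4 [4y] zero: DF = P = 4407/5000 ≈ 0.881400
step 5 [5y] zero: DF = P = 8537/10000 ≈ 0.853700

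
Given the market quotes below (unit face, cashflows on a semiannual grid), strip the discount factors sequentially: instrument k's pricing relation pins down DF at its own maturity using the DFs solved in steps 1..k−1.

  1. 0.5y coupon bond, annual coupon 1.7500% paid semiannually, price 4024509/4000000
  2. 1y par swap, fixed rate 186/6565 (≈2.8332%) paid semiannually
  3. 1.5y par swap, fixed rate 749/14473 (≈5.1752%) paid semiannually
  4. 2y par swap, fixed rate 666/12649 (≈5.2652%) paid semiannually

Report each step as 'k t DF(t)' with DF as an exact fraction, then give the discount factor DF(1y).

step 1 [0.5y] bond c/2=7/800: DF=(4024509/4000000 − 7/800·(0))/(1+7/800) = 4987/5000 ≈ 0.997400
step 2 [1y] swap r/2=93/6565: DF=(1 − 93/6565·(0.997400))/(1+93/6565) = 9721/10000 ≈ 0.972100
step 3 [1.5y] swap r/2=749/28946: DF=(1 − 749/28946·(0.997400+0.972100))/(1+749/28946) = 9251/10000 ≈ 0.925100
step 4 [2y] swap r/2=333/12649: DF=(1 − 333/12649·(0.997400+0.972100+0.925100))/(1+333/12649) = 9001/10000 ≈ 0.900100

1 1/2 4987/5000
2 1 9721/10000
3 3/2 9251/10000
4 2 9001/10000
DF(1y) = 9721/10000 ≈ 0.972100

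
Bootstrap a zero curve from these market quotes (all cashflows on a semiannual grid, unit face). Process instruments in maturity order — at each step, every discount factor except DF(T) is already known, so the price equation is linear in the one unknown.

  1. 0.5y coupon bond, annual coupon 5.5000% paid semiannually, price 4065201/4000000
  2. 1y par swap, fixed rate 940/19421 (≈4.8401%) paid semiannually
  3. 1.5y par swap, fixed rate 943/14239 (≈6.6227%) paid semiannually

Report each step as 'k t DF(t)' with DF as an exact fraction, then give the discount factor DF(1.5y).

1 1/2 9891/10000
2 1 953/1000
3 3/2 9057/10000
DF(1.5y) = 9057/10000 ≈ 0.905700

step 1 [0.5y] bond c/2=11/400: DF=(4065201/4000000 − 11/400·(0))/(1+11/400) = 9891/10000 ≈ 0.989100
step 2 [1y] swap r/2=470/19421: DF=(1 − 470/19421·(0.989100))/(1+470/19421) = 953/1000 ≈ 0.953000
step 3 [1.5y] swap r/2=943/28478: DF=(1 − 943/28478·(0.989100+0.953000))/(1+943/28478) = 9057/10000 ≈ 0.905700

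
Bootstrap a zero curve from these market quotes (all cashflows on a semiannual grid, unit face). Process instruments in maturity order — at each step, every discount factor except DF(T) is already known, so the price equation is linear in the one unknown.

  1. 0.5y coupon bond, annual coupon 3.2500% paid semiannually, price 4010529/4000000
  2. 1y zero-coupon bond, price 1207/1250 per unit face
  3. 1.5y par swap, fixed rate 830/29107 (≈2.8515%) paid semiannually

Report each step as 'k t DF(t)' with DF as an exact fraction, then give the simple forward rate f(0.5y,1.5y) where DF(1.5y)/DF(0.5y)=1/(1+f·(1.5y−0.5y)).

1 1/2 4933/5000
2 1 1207/1250
3 3/2 1917/2000
f(0.5y,1.5y) = ((4933/5000)/(1917/2000) − 1)/(1) = 281/9585 ≈ 2.9317%

step 1 [0.5y] bond c/2=13/800: DF=(4010529/4000000 − 13/800·(0))/(1+13/800) = 4933/5000 ≈ 0.986600
step 2 [1y] zero: DF = P = 1207/1250 ≈ 0.965600
step 3 [1.5y] swap r/2=415/29107: DF=(1 − 415/29107·(0.986600+0.965600))/(1+415/29107) = 1917/2000 ≈ 0.958500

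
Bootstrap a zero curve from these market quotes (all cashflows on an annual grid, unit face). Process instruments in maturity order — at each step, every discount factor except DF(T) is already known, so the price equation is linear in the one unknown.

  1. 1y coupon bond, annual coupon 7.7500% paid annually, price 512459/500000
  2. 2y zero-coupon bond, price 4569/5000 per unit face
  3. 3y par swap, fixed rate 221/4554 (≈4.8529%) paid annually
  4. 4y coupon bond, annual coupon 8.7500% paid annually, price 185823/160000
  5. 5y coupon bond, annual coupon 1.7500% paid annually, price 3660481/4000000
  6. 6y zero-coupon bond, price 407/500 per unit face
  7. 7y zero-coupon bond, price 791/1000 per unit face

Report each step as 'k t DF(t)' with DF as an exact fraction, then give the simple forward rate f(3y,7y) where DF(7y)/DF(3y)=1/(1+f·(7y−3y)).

step 1 [1y] bond c/1=31/400: DF=(512459/500000 − 31/400·(0))/(1+31/400) = 1189/1250 ≈ 0.951200
step 2 [2y] zero: DF = P = 4569/5000 ≈ 0.913800
step 3 [3y] swap r/1=221/4554: DF=(1 − 221/4554·(0.951200+0.913800))/(1+221/4554) = 4337/5000 ≈ 0.867400
step 4 [4y] bond c/1=7/80: DF=(185823/160000 − 7/80·(0.951200+0.913800+0.867400))/(1+7/80) = 8481/10000 ≈ 0.848100
step 5 [5y] bond c/1=7/400: DF=(3660481/4000000 − 7/400·(0.951200+0.913800+0.867400+0.848100))/(1+7/400) = 4189/5000 ≈ 0.837800
step 6 [6y] zero: DF = P = 407/500 ≈ 0.814000
step 7 [7y] zero: DF = P = 791/1000 ≈ 0.791000

1 1 1189/1250
2 2 4569/5000
3 3 4337/5000
4 4 8481/10000
5 5 4189/5000
6 6 407/500
7 7 791/1000
f(3y,7y) = ((4337/5000)/(791/1000) − 1)/(4) = 191/7910 ≈ 2.4147%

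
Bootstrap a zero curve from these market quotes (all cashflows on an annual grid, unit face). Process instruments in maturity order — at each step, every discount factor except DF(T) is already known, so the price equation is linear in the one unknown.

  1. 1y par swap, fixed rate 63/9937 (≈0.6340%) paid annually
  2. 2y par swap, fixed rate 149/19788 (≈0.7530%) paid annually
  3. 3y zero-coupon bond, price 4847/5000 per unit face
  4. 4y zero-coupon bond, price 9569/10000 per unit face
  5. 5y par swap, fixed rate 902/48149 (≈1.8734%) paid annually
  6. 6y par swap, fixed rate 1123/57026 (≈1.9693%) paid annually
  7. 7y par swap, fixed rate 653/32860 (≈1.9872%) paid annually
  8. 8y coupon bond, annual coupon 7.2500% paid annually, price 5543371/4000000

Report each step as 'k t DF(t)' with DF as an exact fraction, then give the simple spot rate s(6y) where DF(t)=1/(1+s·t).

step 1 [1y] swap r/1=63/9937: DF=(1 − 63/9937·(0))/(1+63/9937) = 9937/10000 ≈ 0.993700
step 2 [2y] swap r/1=149/19788: DF=(1 − 149/19788·(0.993700))/(1+149/19788) = 9851/10000 ≈ 0.985100
step 3 [3y] zero: DF = P = 4847/5000 ≈ 0.969400
step 4 [4y] zero: DF = P = 9569/10000 ≈ 0.956900
step 5 [5y] swap r/1=902/48149: DF=(1 − 902/48149·(0.993700+0.985100+0.969400+0.956900))/(1+902/48149) = 4549/5000 ≈ 0.909800
step 6 [6y] swap r/1=1123/57026: DF=(1 − 1123/57026·(0.993700+0.985100+0.969400+0.956900+0.909800))/(1+1123/57026) = 8877/10000 ≈ 0.887700
step 7 [7y] swap r/1=653/32860: DF=(1 − 653/32860·(0.993700+0.985100+0.969400+0.956900+0.909800+0.887700))/(1+653/32860) = 4347/5000 ≈ 0.869400
step 8 [8y] bond c/1=29/400: DF=(5543371/4000000 − 29/400·(0.993700+0.985100+0.969400+0.956900+0.909800+0.887700+0.869400))/(1+29/400) = 8479/10000 ≈ 0.847900

1 1 9937/10000
2 2 9851/10000
3 3 4847/5000
4 4 9569/10000
5 5 4549/5000
6 6 8877/10000
7 7 4347/5000
8 8 8479/10000
s(6y) = (1/(8877/10000) − 1)/(6) = 1123/53262 ≈ 2.1084%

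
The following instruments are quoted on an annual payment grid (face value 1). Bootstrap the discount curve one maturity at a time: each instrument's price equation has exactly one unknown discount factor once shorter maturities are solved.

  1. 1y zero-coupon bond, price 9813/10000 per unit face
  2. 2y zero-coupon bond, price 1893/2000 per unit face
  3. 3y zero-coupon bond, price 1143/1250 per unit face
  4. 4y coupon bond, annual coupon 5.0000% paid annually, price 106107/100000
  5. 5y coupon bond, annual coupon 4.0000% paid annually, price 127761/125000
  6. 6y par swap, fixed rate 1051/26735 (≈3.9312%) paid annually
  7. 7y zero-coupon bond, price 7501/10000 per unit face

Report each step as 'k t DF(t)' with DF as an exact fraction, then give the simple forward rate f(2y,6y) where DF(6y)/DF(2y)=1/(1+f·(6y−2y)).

step 1 [1y] zero: DF = P = 9813/10000 ≈ 0.981300
step 2 [2y] zero: DF = P = 1893/2000 ≈ 0.946500
step 3 [3y] zero: DF = P = 1143/1250 ≈ 0.914400
step 4 [4y] bond c/1=1/20: DF=(106107/100000 − 1/20·(0.981300+0.946500+0.914400))/(1+1/20) = 547/625 ≈ 0.875200
step 5 [5y] bond c/1=1/25: DF=(127761/125000 − 1/25·(0.981300+0.946500+0.914400+0.875200))/(1+1/25) = 4199/5000 ≈ 0.839800
step 6 [6y] swap r/1=1051/26735: DF=(1 − 1051/26735·(0.981300+0.946500+0.914400+0.875200+0.839800))/(1+1051/26735) = 3949/5000 ≈ 0.789800
step 7 [7y] zero: DF = P = 7501/10000 ≈ 0.750100

1 1 9813/10000
2 2 1893/2000
3 3 1143/1250
4 4 547/625
5 5 4199/5000
6 6 3949/5000
7 7 7501/10000
f(2y,6y) = ((1893/2000)/(3949/5000) − 1)/(4) = 1567/31592 ≈ 4.9601%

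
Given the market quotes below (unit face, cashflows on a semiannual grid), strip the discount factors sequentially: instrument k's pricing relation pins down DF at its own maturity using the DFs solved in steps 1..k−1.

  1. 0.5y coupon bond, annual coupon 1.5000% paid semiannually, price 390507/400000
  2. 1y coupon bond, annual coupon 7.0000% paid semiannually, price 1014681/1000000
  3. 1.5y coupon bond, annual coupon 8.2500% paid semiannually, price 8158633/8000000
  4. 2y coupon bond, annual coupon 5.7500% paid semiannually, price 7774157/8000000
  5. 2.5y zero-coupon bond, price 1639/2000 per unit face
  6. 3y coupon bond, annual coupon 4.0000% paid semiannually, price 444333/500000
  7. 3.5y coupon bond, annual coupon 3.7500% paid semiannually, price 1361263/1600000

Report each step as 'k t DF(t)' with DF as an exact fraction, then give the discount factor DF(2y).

1 1/2 969/1000
2 1 2369/2500
3 3/2 1807/2000
4 2 4329/5000
5 5/2 1639/2000
6 3 7829/10000
7 7/2 3689/5000
DF(2y) = 4329/5000 ≈ 0.865800

step 1 [0.5y] bond c/2=3/400: DF=(390507/400000 − 3/400·(0))/(1+3/400) = 969/1000 ≈ 0.969000
step 2 [1y] bond c/2=7/200: DF=(1014681/1000000 − 7/200·(0.969000))/(1+7/200) = 2369/2500 ≈ 0.947600
step 3 [1.5y] bond c/2=33/800: DF=(8158633/8000000 − 33/800·(0.969000+0.947600))/(1+33/800) = 1807/2000 ≈ 0.903500
step 4 [2y] bond c/2=23/800: DF=(7774157/8000000 − 23/800·(0.969000+0.947600+0.903500))/(1+23/800) = 4329/5000 ≈ 0.865800
step 5 [2.5y] zero: DF = P = 1639/2000 ≈ 0.819500
step 6 [3y] bond c/2=1/50: DF=(444333/500000 − 1/50·(0.969000+0.947600+0.903500+0.865800+0.819500))/(1+1/50) = 7829/10000 ≈ 0.782900
step 7 [3.5y] bond c/2=3/160: DF=(1361263/1600000 − 3/160·(0.969000+0.947600+0.903500+0.865800+0.819500+0.782900))/(1+3/160) = 3689/5000 ≈ 0.737800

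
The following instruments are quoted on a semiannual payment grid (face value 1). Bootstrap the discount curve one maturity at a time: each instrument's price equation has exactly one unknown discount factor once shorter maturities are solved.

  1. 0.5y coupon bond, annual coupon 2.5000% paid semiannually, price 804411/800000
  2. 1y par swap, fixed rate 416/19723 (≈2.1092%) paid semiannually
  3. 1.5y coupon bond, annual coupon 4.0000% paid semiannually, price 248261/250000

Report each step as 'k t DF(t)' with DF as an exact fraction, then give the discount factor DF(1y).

1 1/2 9931/10000
2 1 612/625
3 3/2 9349/10000
DF(1y) = 612/625 ≈ 0.979200

step 1 [0.5y] bond c/2=1/80: DF=(804411/800000 − 1/80·(0))/(1+1/80) = 9931/10000 ≈ 0.993100
step 2 [1y] swap r/2=208/19723: DF=(1 − 208/19723·(0.993100))/(1+208/19723) = 612/625 ≈ 0.979200
step 3 [1.5y] bond c/2=1/50: DF=(248261/250000 − 1/50·(0.993100+0.979200))/(1+1/50) = 9349/10000 ≈ 0.934900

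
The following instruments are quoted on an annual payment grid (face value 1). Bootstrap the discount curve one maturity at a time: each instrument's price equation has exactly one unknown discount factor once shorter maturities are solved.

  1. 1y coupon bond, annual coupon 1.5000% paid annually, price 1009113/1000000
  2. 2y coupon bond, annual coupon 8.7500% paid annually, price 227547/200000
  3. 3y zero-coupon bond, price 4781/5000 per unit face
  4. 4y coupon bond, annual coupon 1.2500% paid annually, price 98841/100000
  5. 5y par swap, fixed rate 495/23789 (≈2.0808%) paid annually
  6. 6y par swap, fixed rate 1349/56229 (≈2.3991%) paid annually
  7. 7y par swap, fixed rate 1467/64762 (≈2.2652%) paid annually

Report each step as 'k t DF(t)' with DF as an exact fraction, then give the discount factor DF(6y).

step 1 [1y] bond c/1=3/200: DF=(1009113/1000000 − 3/200·(0))/(1+3/200) = 4971/5000 ≈ 0.994200
step 2 [2y] bond c/1=7/80: DF=(227547/200000 − 7/80·(0.994200))/(1+7/80) = 4831/5000 ≈ 0.966200
step 3 [3y] zero: DF = P = 4781/5000 ≈ 0.956200
step 4 [4y] bond c/1=1/80: DF=(98841/100000 − 1/80·(0.994200+0.966200+0.956200))/(1+1/80) = 4701/5000 ≈ 0.940200
step 5 [5y] swap r/1=495/23789: DF=(1 − 495/23789·(0.994200+0.966200+0.956200+0.940200))/(1+495/23789) = 901/1000 ≈ 0.901000
step 6 [6y] swap r/1=1349/56229: DF=(1 − 1349/56229·(0.994200+0.966200+0.956200+0.940200+0.901000))/(1+1349/56229) = 8651/10000 ≈ 0.865100
step 7 [7y] swap r/1=1467/64762: DF=(1 − 1467/64762·(0.994200+0.966200+0.956200+0.940200+0.901000+0.865100))/(1+1467/64762) = 8533/10000 ≈ 0.853300

1 1 4971/5000
2 2 4831/5000
3 3 4781/5000
4 4 4701/5000
5 5 901/1000
6 6 8651/10000
7 7 8533/10000
DF(6y) = 8651/10000 ≈ 0.865100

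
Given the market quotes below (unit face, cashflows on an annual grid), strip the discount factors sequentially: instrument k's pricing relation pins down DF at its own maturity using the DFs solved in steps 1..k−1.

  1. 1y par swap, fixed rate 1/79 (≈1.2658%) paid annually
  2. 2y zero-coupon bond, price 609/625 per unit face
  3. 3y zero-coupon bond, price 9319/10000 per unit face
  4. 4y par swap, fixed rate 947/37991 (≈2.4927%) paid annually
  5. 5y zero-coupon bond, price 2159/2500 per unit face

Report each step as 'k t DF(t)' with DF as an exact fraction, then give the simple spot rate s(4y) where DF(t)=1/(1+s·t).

1 1 79/80
2 2 609/625
3 3 9319/10000
4 4 9053/10000
5 5 2159/2500
s(4y) = (1/(9053/10000) − 1)/(4) = 947/36212 ≈ 2.6152%

step 1 [1y] swap r/1=1/79: DF=(1 − 1/79·(0))/(1+1/79) = 79/80 ≈ 0.987500
step 2 [2y] zero: DF = P = 609/625 ≈ 0.974400
step 3 [3y] zero: DF = P = 9319/10000 ≈ 0.931900
step 4 [4y] swap r/1=947/37991: DF=(1 − 947/37991·(0.987500+0.974400+0.931900))/(1+947/37991) = 9053/10000 ≈ 0.905300
step 5 [5y] zero: DF = P = 2159/2500 ≈ 0.863600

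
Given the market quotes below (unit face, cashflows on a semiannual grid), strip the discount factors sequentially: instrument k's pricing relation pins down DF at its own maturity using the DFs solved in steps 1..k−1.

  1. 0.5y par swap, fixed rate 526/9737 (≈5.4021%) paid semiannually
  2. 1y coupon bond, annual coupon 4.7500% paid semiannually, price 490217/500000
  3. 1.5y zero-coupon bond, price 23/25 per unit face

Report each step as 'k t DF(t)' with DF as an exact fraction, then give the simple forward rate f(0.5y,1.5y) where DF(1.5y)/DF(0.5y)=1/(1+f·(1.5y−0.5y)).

1 1/2 9737/10000
2 1 9351/10000
3 3/2 23/25
f(0.5y,1.5y) = ((9737/10000)/(23/25) − 1)/(1) = 537/9200 ≈ 5.8370%

step 1 [0.5y] swap r/2=263/9737: DF=(1 − 263/9737·(0))/(1+263/9737) = 9737/10000 ≈ 0.973700
step 2 [1y] bond c/2=19/800: DF=(490217/500000 − 19/800·(0.973700))/(1+19/800) = 9351/10000 ≈ 0.935100
step 3 [1.5y] zero: DF = P = 23/25 ≈ 0.920000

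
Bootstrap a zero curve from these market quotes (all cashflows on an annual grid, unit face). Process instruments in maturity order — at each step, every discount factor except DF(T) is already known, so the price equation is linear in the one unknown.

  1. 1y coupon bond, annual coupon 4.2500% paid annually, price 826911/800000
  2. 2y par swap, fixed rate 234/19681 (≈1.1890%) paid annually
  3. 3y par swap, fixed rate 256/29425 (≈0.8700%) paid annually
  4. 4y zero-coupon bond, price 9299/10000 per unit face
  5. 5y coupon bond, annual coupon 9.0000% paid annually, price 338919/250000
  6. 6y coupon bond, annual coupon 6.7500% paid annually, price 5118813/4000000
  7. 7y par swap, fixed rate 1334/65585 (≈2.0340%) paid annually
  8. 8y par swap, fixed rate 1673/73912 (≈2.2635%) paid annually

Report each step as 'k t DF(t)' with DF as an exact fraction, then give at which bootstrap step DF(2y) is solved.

step 1 [1y] bond c/1=17/400: DF=(826911/800000 − 17/400·(0))/(1+17/400) = 1983/2000 ≈ 0.991500
step 2 [2y] swap r/1=234/19681: DF=(1 − 234/19681·(0.991500))/(1+234/19681) = 4883/5000 ≈ 0.976600
step 3 [3y] swap r/1=256/29425: DF=(1 − 256/29425·(0.991500+0.976600))/(1+256/29425) = 609/625 ≈ 0.974400
step 4 [4y] zero: DF = P = 9299/10000 ≈ 0.929900
step 5 [5y] bond c/1=9/100: DF=(338919/250000 − 9/100·(0.991500+0.976600+0.974400+0.929900))/(1+9/100) = 231/250 ≈ 0.924000
step 6 [6y] bond c/1=27/400: DF=(5118813/4000000 − 27/400·(0.991500+0.976600+0.974400+0.929900+0.924000))/(1+27/400) = 1791/2000 ≈ 0.895500
step 7 [7y] swap r/1=1334/65585: DF=(1 − 1334/65585·(0.991500+0.976600+0.974400+0.929900+0.924000+0.895500))/(1+1334/65585) = 4333/5000 ≈ 0.866600
step 8 [8y] swap r/1=1673/73912: DF=(1 − 1673/73912·(0.991500+0.976600+0.974400+0.929900+0.924000+0.895500+0.866600))/(1+1673/73912) = 8327/10000 ≈ 0.832700

1 1 1983/2000
2 2 4883/5000
3 3 609/625
4 4 9299/10000
5 5 231/250
6 6 1791/2000
7 7 4333/5000
8 8 8327/10000
DF(2y) is solved at step 2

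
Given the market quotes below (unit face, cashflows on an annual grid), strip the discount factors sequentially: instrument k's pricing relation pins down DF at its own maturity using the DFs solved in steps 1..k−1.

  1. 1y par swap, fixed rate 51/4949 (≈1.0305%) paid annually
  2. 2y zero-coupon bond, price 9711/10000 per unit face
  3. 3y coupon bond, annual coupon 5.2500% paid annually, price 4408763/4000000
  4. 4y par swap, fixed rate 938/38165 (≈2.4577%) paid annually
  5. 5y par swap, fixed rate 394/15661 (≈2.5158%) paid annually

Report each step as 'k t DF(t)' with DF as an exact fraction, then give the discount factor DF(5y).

1 1 4949/5000
2 2 9711/10000
3 3 4747/5000
4 4 4531/5000
5 5 4409/5000
DF(5y) = 4409/5000 ≈ 0.881800

step 1 [1y] swap r/1=51/4949: DF=(1 − 51/4949·(0))/(1+51/4949) = 4949/5000 ≈ 0.989800
step 2 [2y] zero: DF = P = 9711/10000 ≈ 0.971100
step 3 [3y] bond c/1=21/400: DF=(4408763/4000000 − 21/400·(0.989800+0.971100))/(1+21/400) = 4747/5000 ≈ 0.949400
step 4 [4y] swap r/1=938/38165: DF=(1 − 938/38165·(0.989800+0.971100+0.949400))/(1+938/38165) = 4531/5000 ≈ 0.906200
step 5 [5y] swap r/1=394/15661: DF=(1 − 394/15661·(0.989800+0.971100+0.949400+0.906200))/(1+394/15661) = 4409/5000 ≈ 0.881800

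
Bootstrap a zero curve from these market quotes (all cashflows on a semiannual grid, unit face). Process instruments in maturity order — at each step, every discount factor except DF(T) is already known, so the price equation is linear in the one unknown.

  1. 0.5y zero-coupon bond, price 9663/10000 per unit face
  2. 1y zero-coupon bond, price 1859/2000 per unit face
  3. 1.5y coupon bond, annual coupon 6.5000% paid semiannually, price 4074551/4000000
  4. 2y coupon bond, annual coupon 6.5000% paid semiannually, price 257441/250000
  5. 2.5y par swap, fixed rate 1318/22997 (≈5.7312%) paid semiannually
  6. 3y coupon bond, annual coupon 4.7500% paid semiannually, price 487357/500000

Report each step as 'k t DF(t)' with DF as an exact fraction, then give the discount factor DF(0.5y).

1 1/2 9663/10000
2 1 1859/2000
3 3/2 9269/10000
4 2 1817/2000
5 5/2 4341/5000
6 3 4227/5000
DF(0.5y) = 9663/10000 ≈ 0.966300

step 1 [0.5y] zero: DF = P = 9663/10000 ≈ 0.966300
step 2 [1y] zero: DF = P = 1859/2000 ≈ 0.929500
step 3 [1.5y] bond c/2=13/400: DF=(4074551/4000000 − 13/400·(0.966300+0.929500))/(1+13/400) = 9269/10000 ≈ 0.926900
step 4 [2y] bond c/2=13/400: DF=(257441/250000 − 13/400·(0.966300+0.929500+0.926900))/(1+13/400) = 1817/2000 ≈ 0.908500
step 5 [2.5y] swap r/2=659/22997: DF=(1 − 659/22997·(0.966300+0.929500+0.926900+0.908500))/(1+659/22997) = 4341/5000 ≈ 0.868200
step 6 [3y] bond c/2=19/800: DF=(487357/500000 − 19/800·(0.966300+0.929500+0.926900+0.908500+0.868200))/(1+19/800) = 4227/5000 ≈ 0.845400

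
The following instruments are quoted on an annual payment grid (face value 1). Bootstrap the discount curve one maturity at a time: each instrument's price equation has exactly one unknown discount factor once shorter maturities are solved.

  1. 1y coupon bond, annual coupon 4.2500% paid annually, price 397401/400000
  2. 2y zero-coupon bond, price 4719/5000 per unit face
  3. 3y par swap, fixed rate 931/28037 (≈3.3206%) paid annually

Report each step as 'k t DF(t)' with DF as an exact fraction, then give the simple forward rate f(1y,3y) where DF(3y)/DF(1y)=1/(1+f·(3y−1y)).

step 1 [1y] bond c/1=17/400: DF=(397401/400000 − 17/400·(0))/(1+17/400) = 953/1000 ≈ 0.953000
step 2 [2y] zero: DF = P = 4719/5000 ≈ 0.943800
step 3 [3y] swap r/1=931/28037: DF=(1 − 931/28037·(0.953000+0.943800))/(1+931/28037) = 9069/10000 ≈ 0.906900

1 1 953/1000
2 2 4719/5000
3 3 9069/10000
f(1y,3y) = ((953/1000)/(9069/10000) − 1)/(2) = 461/18138 ≈ 2.5416%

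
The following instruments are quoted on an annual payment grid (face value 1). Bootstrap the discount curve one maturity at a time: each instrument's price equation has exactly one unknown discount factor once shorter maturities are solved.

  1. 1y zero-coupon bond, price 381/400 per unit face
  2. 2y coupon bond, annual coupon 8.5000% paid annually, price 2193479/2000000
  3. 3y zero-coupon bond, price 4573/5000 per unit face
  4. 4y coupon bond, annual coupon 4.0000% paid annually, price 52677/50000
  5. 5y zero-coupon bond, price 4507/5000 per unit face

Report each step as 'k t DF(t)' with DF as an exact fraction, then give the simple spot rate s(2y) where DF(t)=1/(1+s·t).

1 1 381/400
2 2 4681/5000
3 3 4573/5000
4 4 2263/2500
5 5 4507/5000
s(2y) = (1/(4681/5000) − 1)/(2) = 319/9362 ≈ 3.4074%

step 1 [1y] zero: DF = P = 381/400 ≈ 0.952500
step 2 [2y] bond c/1=17/200: DF=(2193479/2000000 − 17/200·(0.952500))/(1+17/200) = 4681/5000 ≈ 0.936200
step 3 [3y] zero: DF = P = 4573/5000 ≈ 0.914600
step 4 [4y] bond c/1=1/25: DF=(52677/50000 − 1/25·(0.952500+0.936200+0.914600))/(1+1/25) = 2263/2500 ≈ 0.905200
step 5 [5y] zero: DF = P = 4507/5000 ≈ 0.901400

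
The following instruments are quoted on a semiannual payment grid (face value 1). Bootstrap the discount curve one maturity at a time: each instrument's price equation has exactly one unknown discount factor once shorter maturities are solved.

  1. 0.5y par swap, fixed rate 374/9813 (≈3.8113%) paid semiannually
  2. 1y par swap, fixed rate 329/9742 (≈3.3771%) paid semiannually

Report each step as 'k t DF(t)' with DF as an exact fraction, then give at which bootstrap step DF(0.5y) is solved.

1 1/2 9813/10000
2 1 9671/10000
DF(0.5y) is solved at step 1

step 1 [0.5y] swap r/2=187/9813: DF=(1 − 187/9813·(0))/(1+187/9813) = 9813/10000 ≈ 0.981300
step 2 [1y] swap r/2=329/19484: DF=(1 − 329/19484·(0.981300))/(1+329/19484) = 9671/10000 ≈ 0.967100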